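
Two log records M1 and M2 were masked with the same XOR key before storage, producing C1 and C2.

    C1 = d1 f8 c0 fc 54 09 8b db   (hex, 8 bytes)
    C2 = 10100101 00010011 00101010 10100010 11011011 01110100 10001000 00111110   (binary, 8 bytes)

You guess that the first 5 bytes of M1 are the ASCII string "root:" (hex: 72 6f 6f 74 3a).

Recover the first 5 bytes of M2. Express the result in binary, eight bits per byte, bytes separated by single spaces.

00000110 10000100 10000101 00101010 10110101

First, C1 ⊕ C2 = (M1 ⊕ K) ⊕ (M2 ⊕ K) = M1 ⊕ M2, so the key drops out. Then M2 = (M1 ⊕ M2) ⊕ M1 over the first 5 bytes.
byte 0: (d1 xor a5) xor 72 = 74 xor 72 = 06
byte 1: (f8 xor 13) xor 6f = eb xor 6f = 84
byte 2: (c0 xor 2a) xor 6f = ea xor 6f = 85
byte 3: (fc xor a2) xor 74 = 5e xor 74 = 2a
byte 4: (54 xor db) xor 3a = 8f xor 3a = b5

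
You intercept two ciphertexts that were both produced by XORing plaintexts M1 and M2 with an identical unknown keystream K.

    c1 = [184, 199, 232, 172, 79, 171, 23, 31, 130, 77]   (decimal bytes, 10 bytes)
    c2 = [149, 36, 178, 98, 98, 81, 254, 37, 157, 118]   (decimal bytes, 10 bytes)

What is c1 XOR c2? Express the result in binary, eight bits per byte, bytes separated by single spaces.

00101101 11100011 01011010 11001110 00101101 11111010 11101001 00111010 00011111 00111011

c1 ⊕ c2 = (M1 ⊕ K) ⊕ (M2 ⊕ K) = M1 ⊕ M2 — the shared key cancels under XOR.
184 xor 149 =  45
199 xor  36 = 227
232 xor 178 =  90
172 xor  98 = 206
 79 xor  98 =  45
171 xor  81 = 250
 23 xor 254 = 233
 31 xor  37 =  58
130 xor 157 =  31
 77 xor 118 =  59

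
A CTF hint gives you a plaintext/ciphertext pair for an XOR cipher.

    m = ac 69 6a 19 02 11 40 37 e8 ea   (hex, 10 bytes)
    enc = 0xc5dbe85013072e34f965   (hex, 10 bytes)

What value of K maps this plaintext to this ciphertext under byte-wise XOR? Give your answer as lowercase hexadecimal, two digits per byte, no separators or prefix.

Since enc = m ⊕ K, XORing both sides with m gives K = m ⊕ enc.
ac xor c5 = 69
69 xor db = b2
6a xor e8 = 82
19 xor 50 = 49
02 xor 13 = 11
11 xor 07 = 16
40 xor 2e = 6e
37 xor 34 = 03
e8 xor f9 = 11
ea xor 65 = 8f

69b2824911166e03118f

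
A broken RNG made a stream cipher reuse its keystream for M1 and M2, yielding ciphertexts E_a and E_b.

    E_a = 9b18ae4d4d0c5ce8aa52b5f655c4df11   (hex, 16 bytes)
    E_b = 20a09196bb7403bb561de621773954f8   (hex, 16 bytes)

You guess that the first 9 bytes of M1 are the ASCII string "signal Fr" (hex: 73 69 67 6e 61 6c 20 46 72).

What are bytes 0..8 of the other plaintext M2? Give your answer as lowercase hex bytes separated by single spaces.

c8 d1 58 b5 97 14 7f 15 8e

First, E_a ⊕ E_b = (M1 ⊕ K) ⊕ (M2 ⊕ K) = M1 ⊕ M2, so the key drops out. Then M2 = (M1 ⊕ M2) ⊕ M1 over the first 9 bytes.
byte 0: (9b ^ 20) ^ 73 = bb ^ 73 = c8
byte 1: (18 ^ a0) ^ 69 = b8 ^ 69 = d1
byte 2: (ae ^ 91) ^ 67 = 3f ^ 67 = 58
byte 3: (4d ^ 96) ^ 6e = db ^ 6e = b5
byte 4: (4d ^ bb) ^ 61 = f6 ^ 61 = 97
byte 5: (0c ^ 74) ^ 6c = 78 ^ 6c = 14
byte 6: (5c ^ 03) ^ 20 = 5f ^ 20 = 7f
byte 7: (e8 ^ bb) ^ 46 = 53 ^ 46 = 15
byte 8: (aa ^ 56) ^ 72 = fc ^ 72 = 8e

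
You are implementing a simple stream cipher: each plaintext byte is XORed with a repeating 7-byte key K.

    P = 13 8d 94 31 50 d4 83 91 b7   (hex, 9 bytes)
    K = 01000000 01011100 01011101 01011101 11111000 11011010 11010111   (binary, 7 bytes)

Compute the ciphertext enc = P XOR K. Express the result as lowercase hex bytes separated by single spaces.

53 d1 c9 6c a8 0e 54 d1 eb

The 7-byte key repeats, so the effective keystream is 40 5c 5d 5d f8 da d7 40 5c.
byte 0: 13 XOR 40 = 53
byte 1: 8d XOR 5c = d1
byte 2: 94 XOR 5d = c9
byte 3: 31 XOR 5d = 6c
byte 4: 50 XOR f8 = a8
byte 5: d4 XOR da = 0e
byte 6: 83 XOR d7 = 54
byte 7: 91 XOR 40 = d1
byte 8: b7 XOR 5c = eb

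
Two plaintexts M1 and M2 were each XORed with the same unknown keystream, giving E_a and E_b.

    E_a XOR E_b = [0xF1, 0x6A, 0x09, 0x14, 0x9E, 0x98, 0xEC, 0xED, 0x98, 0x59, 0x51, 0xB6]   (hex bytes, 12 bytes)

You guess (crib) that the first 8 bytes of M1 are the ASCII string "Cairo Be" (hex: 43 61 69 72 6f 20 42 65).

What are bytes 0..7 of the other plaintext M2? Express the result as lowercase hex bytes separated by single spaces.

b2 0b 60 66 f1 b8 ae 88

Since E_a ⊕ E_b = M1 ⊕ M2, XORing with the guessed M1 bytes yields the corresponding M2 bytes: M2 = (E_a ⊕ E_b) ⊕ M1.
241 XOR  67 = 178
106 XOR  97 =  11
  9 XOR 105 =  96
 20 XOR 114 = 102
158 XOR 111 = 241
152 XOR  32 = 184
236 XOR  66 = 174
237 XOR 101 = 136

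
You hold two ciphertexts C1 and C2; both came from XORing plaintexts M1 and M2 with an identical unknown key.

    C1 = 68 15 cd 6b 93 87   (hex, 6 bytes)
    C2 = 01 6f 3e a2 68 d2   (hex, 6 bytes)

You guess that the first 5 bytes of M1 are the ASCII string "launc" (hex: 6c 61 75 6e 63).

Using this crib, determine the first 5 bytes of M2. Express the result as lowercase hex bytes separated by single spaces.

First, C1 ⊕ C2 = (M1 ⊕ K) ⊕ (M2 ⊕ K) = M1 ⊕ M2, so the key drops out. Then M2 = (M1 ⊕ M2) ⊕ M1 over the first 5 bytes.
byte 0: (68 xor 01) xor 6c = 69 xor 6c = 05
byte 1: (15 xor 6f) xor 61 = 7a xor 61 = 1b
byte 2: (cd xor 3e) xor 75 = f3 xor 75 = 86
byte 3: (6b xor a2) xor 6e = c9 xor 6e = a7
byte 4: (93 xor 68) xor 63 = fb xor 63 = 98

05 1b 86 a7 98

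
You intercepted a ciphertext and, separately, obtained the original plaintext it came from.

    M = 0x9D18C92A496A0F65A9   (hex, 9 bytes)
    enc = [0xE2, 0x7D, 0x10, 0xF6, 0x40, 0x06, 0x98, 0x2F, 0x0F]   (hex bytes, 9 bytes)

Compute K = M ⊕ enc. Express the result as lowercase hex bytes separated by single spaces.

7f 65 d9 dc 09 6c 97 4a a6

Since enc = M ⊕ K, XORing both sides with M gives K = M ⊕ enc.
byte 0: 10011101 ⊕ 11100010 = 01111111
byte 1: 00011000 ⊕ 01111101 = 01100101
byte 2: 11001001 ⊕ 00010000 = 11011001
byte 3: 00101010 ⊕ 11110110 = 11011100
byte 4: 01001001 ⊕ 01000000 = 00001001
byte 5: 01101010 ⊕ 00000110 = 01101100
byte 6: 00001111 ⊕ 10011000 = 10010111
byte 7: 01100101 ⊕ 00101111 = 01001010
byte 8: 10101001 ⊕ 00001111 = 10100110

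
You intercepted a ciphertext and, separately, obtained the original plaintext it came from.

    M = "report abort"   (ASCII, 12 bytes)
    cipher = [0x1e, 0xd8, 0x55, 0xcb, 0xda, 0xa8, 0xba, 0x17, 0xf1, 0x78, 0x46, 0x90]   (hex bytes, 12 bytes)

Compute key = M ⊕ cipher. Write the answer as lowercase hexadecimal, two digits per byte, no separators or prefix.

6cbd25a4a8dc9a76931734e4

Since cipher = M ⊕ key, XORing both sides with M gives key = M ⊕ cipher.
byte 0: 72 ^ 1e = 6c
byte 1: 65 ^ d8 = bd
byte 2: 70 ^ 55 = 25
byte 3: 6f ^ cb = a4
byte 4: 72 ^ da = a8
byte 5: 74 ^ a8 = dc
byte 6: 20 ^ ba = 9a
byte 7: 61 ^ 17 = 76
byte 8: 62 ^ f1 = 93
byte 9: 6f ^ 78 = 17
byte 10: 72 ^ 46 = 34
byte 11: 74 ^ 90 = e4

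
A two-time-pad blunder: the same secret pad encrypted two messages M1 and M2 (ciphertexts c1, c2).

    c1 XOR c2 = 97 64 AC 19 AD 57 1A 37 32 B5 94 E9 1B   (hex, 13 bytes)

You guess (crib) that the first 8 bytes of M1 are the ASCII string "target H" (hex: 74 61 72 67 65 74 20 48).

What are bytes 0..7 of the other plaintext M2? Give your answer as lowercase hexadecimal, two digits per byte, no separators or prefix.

e305de7ec8233a7f

Since c1 ⊕ c2 = M1 ⊕ M2, XORing with the guessed M1 bytes yields the corresponding M2 bytes: M2 = (c1 ⊕ c2) ⊕ M1.
97 ⊕ 74 = e3
64 ⊕ 61 = 05
ac ⊕ 72 = de
19 ⊕ 67 = 7e
ad ⊕ 65 = c8
57 ⊕ 74 = 23
1a ⊕ 20 = 3a
37 ⊕ 48 = 7f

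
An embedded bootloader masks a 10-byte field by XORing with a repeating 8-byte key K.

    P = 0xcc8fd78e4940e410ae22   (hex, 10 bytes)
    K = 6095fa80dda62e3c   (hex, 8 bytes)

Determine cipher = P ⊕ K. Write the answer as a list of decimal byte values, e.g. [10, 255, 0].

[172, 26, 45, 14, 148, 230, 202, 44, 206, 183]

The 8-byte key repeats, so the effective keystream is 60 95 fa 80 dd a6 2e 3c 60 95.
byte 0: cc xor 60 = ac
byte 1: 8f xor 95 = 1a
byte 2: d7 xor fa = 2d
byte 3: 8e xor 80 = 0e
byte 4: 49 xor dd = 94
byte 5: 40 xor a6 = e6
byte 6: e4 xor 2e = ca
byte 7: 10 xor 3c = 2c
byte 8: ae xor 60 = ce
byte 9: 22 xor 95 = b7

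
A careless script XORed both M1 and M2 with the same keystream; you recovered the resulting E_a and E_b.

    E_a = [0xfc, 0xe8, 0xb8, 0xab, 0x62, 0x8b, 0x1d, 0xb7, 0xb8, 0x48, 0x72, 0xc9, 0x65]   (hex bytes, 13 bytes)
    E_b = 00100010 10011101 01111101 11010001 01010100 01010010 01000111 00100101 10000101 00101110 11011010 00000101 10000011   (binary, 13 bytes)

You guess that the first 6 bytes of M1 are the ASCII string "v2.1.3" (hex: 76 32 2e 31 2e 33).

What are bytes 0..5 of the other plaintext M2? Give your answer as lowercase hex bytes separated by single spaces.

a8 47 eb 4b 18 ea

First, E_a ⊕ E_b = (M1 ⊕ K) ⊕ (M2 ⊕ K) = M1 ⊕ M2, so the key drops out. Then M2 = (M1 ⊕ M2) ⊕ M1 over the first 6 bytes.
byte 0: (fc ⊕ 22) ⊕ 76 = de ⊕ 76 = a8
byte 1: (e8 ⊕ 9d) ⊕ 32 = 75 ⊕ 32 = 47
byte 2: (b8 ⊕ 7d) ⊕ 2e = c5 ⊕ 2e = eb
byte 3: (ab ⊕ d1) ⊕ 31 = 7a ⊕ 31 = 4b
byte 4: (62 ⊕ 54) ⊕ 2e = 36 ⊕ 2e = 18
byte 5: (8b ⊕ 52) ⊕ 33 = d9 ⊕ 33 = ea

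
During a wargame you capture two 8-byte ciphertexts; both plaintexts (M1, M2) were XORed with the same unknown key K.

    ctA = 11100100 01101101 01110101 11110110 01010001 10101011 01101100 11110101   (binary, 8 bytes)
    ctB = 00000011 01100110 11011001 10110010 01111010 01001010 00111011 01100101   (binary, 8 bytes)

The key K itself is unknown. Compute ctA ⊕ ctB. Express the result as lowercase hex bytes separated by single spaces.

e7 0b ac 44 2b e1 57 90

ctA ⊕ ctB = (M1 ⊕ K) ⊕ (M2 ⊕ K) = M1 ⊕ M2 — the shared key cancels under XOR.
byte 0: 11100100 XOR 00000011 = 11100111
byte 1: 01101101 XOR 01100110 = 00001011
byte 2: 01110101 XOR 11011001 = 10101100
byte 3: 11110110 XOR 10110010 = 01000100
byte 4: 01010001 XOR 01111010 = 00101011
byte 5: 10101011 XOR 01001010 = 11100001
byte 6: 01101100 XOR 00111011 = 01010111
byte 7: 11110101 XOR 01100101 = 10010000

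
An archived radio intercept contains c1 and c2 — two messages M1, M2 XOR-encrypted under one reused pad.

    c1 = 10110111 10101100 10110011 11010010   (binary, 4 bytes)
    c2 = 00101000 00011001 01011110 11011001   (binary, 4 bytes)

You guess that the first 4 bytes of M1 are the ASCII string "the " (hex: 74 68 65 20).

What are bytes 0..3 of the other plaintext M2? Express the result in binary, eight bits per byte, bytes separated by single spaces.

First, c1 ⊕ c2 = (M1 ⊕ K) ⊕ (M2 ⊕ K) = M1 ⊕ M2, so the key drops out. Then M2 = (M1 ⊕ M2) ⊕ M1 over the first 4 bytes.
byte 0: (b7 xor 28) xor 74 = 9f xor 74 = eb
byte 1: (ac xor 19) xor 68 = b5 xor 68 = dd
byte 2: (b3 xor 5e) xor 65 = ed xor 65 = 88
byte 3: (d2 xor d9) xor 20 = 0b xor 20 = 2b

11101011 11011101 10001000 00101011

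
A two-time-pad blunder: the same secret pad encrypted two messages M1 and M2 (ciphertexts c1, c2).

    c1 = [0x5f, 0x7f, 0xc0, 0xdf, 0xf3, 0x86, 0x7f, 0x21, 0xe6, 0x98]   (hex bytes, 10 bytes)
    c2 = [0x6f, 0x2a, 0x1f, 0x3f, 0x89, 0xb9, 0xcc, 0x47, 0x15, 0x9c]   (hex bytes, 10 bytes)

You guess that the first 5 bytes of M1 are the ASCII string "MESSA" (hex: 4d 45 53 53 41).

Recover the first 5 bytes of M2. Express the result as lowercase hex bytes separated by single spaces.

7d 10 8c b3 3b

First, c1 ⊕ c2 = (M1 ⊕ K) ⊕ (M2 ⊕ K) = M1 ⊕ M2, so the key drops out. Then M2 = (M1 ⊕ M2) ⊕ M1 over the first 5 bytes.
byte 0: (5f xor 6f) xor 4d = 30 xor 4d = 7d
byte 1: (7f xor 2a) xor 45 = 55 xor 45 = 10
byte 2: (c0 xor 1f) xor 53 = df xor 53 = 8c
byte 3: (df xor 3f) xor 53 = e0 xor 53 = b3
byte 4: (f3 xor 89) xor 41 = 7a xor 41 = 3b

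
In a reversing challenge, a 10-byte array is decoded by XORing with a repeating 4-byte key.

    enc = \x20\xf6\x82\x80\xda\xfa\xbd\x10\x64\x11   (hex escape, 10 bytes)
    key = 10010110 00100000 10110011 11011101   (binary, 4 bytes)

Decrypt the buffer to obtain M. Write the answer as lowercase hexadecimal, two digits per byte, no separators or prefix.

b6d6315d4cda0ecdf231

The 4-byte key repeats, so the effective keystream is 96 20 b3 dd 96 20 b3 dd 96 20.
byte 0: 20 xor 96 = b6
byte 1: f6 xor 20 = d6
byte 2: 82 xor b3 = 31
byte 3: 80 xor dd = 5d
byte 4: da xor 96 = 4c
byte 5: fa xor 20 = da
byte 6: bd xor b3 = 0e
byte 7: 10 xor dd = cd
byte 8: 64 xor 96 = f2
byte 9: 11 xor 20 = 31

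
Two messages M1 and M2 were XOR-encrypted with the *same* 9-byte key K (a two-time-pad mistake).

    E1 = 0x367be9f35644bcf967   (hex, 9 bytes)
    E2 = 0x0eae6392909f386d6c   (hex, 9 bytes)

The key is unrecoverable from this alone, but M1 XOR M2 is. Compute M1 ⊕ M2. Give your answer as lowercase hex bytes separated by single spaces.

E1 ⊕ E2 = (M1 ⊕ K) ⊕ (M2 ⊕ K) = M1 ⊕ M2 — the shared key cancels under XOR.
00110110 ⊕ 00001110 = 00111000
01111011 ⊕ 10101110 = 11010101
11101001 ⊕ 01100011 = 10001010
11110011 ⊕ 10010010 = 01100001
01010110 ⊕ 10010000 = 11000110
01000100 ⊕ 10011111 = 11011011
10111100 ⊕ 00111000 = 10000100
11111001 ⊕ 01101101 = 10010100
01100111 ⊕ 01101100 = 00001011

38 d5 8a 61 c6 db 84 94 0b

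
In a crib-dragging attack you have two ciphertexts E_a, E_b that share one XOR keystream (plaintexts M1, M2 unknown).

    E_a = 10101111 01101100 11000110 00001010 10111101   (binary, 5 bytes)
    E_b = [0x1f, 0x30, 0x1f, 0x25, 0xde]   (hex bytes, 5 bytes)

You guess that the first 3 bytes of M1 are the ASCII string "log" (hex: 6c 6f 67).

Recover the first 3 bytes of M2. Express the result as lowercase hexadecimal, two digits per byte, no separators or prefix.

First, E_a ⊕ E_b = (M1 ⊕ K) ⊕ (M2 ⊕ K) = M1 ⊕ M2, so the key drops out. Then M2 = (M1 ⊕ M2) ⊕ M1 over the first 3 bytes.
byte 0: (af ⊕ 1f) ⊕ 6c = b0 ⊕ 6c = dc
byte 1: (6c ⊕ 30) ⊕ 6f = 5c ⊕ 6f = 33
byte 2: (c6 ⊕ 1f) ⊕ 67 = d9 ⊕ 67 = be

dc33be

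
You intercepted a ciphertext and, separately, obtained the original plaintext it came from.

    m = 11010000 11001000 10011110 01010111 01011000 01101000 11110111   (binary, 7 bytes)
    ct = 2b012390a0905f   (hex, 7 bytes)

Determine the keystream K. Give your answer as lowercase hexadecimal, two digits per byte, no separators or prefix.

Since ct = m ⊕ K, XORing both sides with m gives K = m ⊕ ct.
d0 ^ 2b = fb
c8 ^ 01 = c9
9e ^ 23 = bd
57 ^ 90 = c7
58 ^ a0 = f8
68 ^ 90 = f8
f7 ^ 5f = a8

fbc9bdc7f8f8a8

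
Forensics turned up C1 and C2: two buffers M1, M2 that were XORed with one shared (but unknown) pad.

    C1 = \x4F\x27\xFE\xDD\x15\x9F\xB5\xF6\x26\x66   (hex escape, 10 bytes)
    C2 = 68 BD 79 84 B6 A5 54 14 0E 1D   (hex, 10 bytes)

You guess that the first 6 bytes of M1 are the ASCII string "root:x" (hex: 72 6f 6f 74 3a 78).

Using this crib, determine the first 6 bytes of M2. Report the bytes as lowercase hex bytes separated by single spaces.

55 f5 e8 2d 99 42

First, C1 ⊕ C2 = (M1 ⊕ K) ⊕ (M2 ⊕ K) = M1 ⊕ M2, so the key drops out. Then M2 = (M1 ⊕ M2) ⊕ M1 over the first 6 bytes.
byte 0: (4f xor 68) xor 72 = 27 xor 72 = 55
byte 1: (27 xor bd) xor 6f = 9a xor 6f = f5
byte 2: (fe xor 79) xor 6f = 87 xor 6f = e8
byte 3: (dd xor 84) xor 74 = 59 xor 74 = 2d
byte 4: (15 xor b6) xor 3a = a3 xor 3a = 99
byte 5: (9f xor a5) xor 78 = 3a xor 78 = 42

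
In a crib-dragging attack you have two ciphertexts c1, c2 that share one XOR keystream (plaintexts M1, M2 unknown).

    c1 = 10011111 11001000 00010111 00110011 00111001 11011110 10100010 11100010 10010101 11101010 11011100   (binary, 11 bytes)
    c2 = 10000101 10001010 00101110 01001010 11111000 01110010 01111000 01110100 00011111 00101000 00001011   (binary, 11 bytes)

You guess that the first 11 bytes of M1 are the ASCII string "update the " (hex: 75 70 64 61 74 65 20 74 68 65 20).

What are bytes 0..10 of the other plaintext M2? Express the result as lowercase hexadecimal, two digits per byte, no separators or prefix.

6f325d18b5c9fae2e2a7f7

First, c1 ⊕ c2 = (M1 ⊕ K) ⊕ (M2 ⊕ K) = M1 ⊕ M2, so the key drops out. Then M2 = (M1 ⊕ M2) ⊕ M1 over the first 11 bytes.
byte 0: (9f ⊕ 85) ⊕ 75 = 1a ⊕ 75 = 6f
byte 1: (c8 ⊕ 8a) ⊕ 70 = 42 ⊕ 70 = 32
byte 2: (17 ⊕ 2e) ⊕ 64 = 39 ⊕ 64 = 5d
byte 3: (33 ⊕ 4a) ⊕ 61 = 79 ⊕ 61 = 18
byte 4: (39 ⊕ f8) ⊕ 74 = c1 ⊕ 74 = b5
byte 5: (de ⊕ 72) ⊕ 65 = ac ⊕ 65 = c9
byte 6: (a2 ⊕ 78) ⊕ 20 = da ⊕ 20 = fa
byte 7: (e2 ⊕ 74) ⊕ 74 = 96 ⊕ 74 = e2
byte 8: (95 ⊕ 1f) ⊕ 68 = 8a ⊕ 68 = e2
byte 9: (ea ⊕ 28) ⊕ 65 = c2 ⊕ 65 = a7
byte 10: (dc ⊕ 0b) ⊕ 20 = d7 ⊕ 20 = f7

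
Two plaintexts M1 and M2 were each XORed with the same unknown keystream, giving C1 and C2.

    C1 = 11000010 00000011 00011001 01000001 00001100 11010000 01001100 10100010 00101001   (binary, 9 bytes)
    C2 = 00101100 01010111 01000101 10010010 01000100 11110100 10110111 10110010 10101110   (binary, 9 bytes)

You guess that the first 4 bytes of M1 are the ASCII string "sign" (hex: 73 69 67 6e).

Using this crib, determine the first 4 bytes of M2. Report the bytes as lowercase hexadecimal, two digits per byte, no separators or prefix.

9d3d3bbd

First, C1 ⊕ C2 = (M1 ⊕ K) ⊕ (M2 ⊕ K) = M1 ⊕ M2, so the key drops out. Then M2 = (M1 ⊕ M2) ⊕ M1 over the first 4 bytes.
byte 0: (c2 ^ 2c) ^ 73 = ee ^ 73 = 9d
byte 1: (03 ^ 57) ^ 69 = 54 ^ 69 = 3d
byte 2: (19 ^ 45) ^ 67 = 5c ^ 67 = 3b
byte 3: (41 ^ 92) ^ 6e = d3 ^ 6e = bd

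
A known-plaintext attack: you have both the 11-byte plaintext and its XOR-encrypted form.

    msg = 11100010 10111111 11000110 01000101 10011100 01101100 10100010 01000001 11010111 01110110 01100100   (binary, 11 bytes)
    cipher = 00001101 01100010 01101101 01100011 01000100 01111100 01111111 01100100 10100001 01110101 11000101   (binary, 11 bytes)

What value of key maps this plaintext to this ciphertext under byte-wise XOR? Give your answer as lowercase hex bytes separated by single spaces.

Since cipher = msg ⊕ key, XORing both sides with msg gives key = msg ⊕ cipher.
byte 0: e2 XOR 0d = ef
byte 1: bf XOR 62 = dd
byte 2: c6 XOR 6d = ab
byte 3: 45 XOR 63 = 26
byte 4: 9c XOR 44 = d8
byte 5: 6c XOR 7c = 10
byte 6: a2 XOR 7f = dd
byte 7: 41 XOR 64 = 25
byte 8: d7 XOR a1 = 76
byte 9: 76 XOR 75 = 03
byte 10: 64 XOR c5 = a1

ef dd ab 26 d8 10 dd 25 76 03 a1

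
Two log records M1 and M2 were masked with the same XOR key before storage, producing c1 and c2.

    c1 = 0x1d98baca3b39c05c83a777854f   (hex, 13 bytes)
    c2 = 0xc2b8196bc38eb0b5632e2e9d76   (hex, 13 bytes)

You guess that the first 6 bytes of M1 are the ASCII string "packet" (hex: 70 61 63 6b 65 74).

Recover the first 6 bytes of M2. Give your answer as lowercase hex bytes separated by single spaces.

af 41 c0 ca 9d c3

First, c1 ⊕ c2 = (M1 ⊕ K) ⊕ (M2 ⊕ K) = M1 ⊕ M2, so the key drops out. Then M2 = (M1 ⊕ M2) ⊕ M1 over the first 6 bytes.
byte 0: (1d XOR c2) XOR 70 = df XOR 70 = af
byte 1: (98 XOR b8) XOR 61 = 20 XOR 61 = 41
byte 2: (ba XOR 19) XOR 63 = a3 XOR 63 = c0
byte 3: (ca XOR 6b) XOR 6b = a1 XOR 6b = ca
byte 4: (3b XOR c3) XOR 65 = f8 XOR 65 = 9d
byte 5: (39 XOR 8e) XOR 74 = b7 XOR 74 = c3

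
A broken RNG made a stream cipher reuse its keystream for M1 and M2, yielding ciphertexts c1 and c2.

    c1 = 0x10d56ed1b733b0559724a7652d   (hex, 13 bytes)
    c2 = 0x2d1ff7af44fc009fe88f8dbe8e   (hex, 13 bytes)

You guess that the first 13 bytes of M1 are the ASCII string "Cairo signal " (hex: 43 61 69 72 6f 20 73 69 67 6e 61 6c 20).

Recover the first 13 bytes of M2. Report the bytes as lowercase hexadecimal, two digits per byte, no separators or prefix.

First, c1 ⊕ c2 = (M1 ⊕ K) ⊕ (M2 ⊕ K) = M1 ⊕ M2, so the key drops out. Then M2 = (M1 ⊕ M2) ⊕ M1 over the first 13 bytes.
byte 0: (10 ⊕ 2d) ⊕ 43 = 3d ⊕ 43 = 7e
byte 1: (d5 ⊕ 1f) ⊕ 61 = ca ⊕ 61 = ab
byte 2: (6e ⊕ f7) ⊕ 69 = 99 ⊕ 69 = f0
byte 3: (d1 ⊕ af) ⊕ 72 = 7e ⊕ 72 = 0c
byte 4: (b7 ⊕ 44) ⊕ 6f = f3 ⊕ 6f = 9c
byte 5: (33 ⊕ fc) ⊕ 20 = cf ⊕ 20 = ef
byte 6: (b0 ⊕ 00) ⊕ 73 = b0 ⊕ 73 = c3
byte 7: (55 ⊕ 9f) ⊕ 69 = ca ⊕ 69 = a3
byte 8: (97 ⊕ e8) ⊕ 67 = 7f ⊕ 67 = 18
byte 9: (24 ⊕ 8f) ⊕ 6e = ab ⊕ 6e = c5
byte 10: (a7 ⊕ 8d) ⊕ 61 = 2a ⊕ 61 = 4b
byte 11: (65 ⊕ be) ⊕ 6c = db ⊕ 6c = b7
byte 12: (2d ⊕ 8e) ⊕ 20 = a3 ⊕ 20 = 83

7eabf00c9cefc3a318c54bb783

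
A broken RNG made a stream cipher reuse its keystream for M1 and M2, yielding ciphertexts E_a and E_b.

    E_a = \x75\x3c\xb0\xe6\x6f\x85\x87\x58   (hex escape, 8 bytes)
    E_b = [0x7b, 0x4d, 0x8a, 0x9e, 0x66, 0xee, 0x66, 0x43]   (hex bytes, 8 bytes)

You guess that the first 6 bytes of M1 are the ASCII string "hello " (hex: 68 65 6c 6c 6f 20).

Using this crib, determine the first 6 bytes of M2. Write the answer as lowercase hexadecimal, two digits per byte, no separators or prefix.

66145614664b

First, E_a ⊕ E_b = (M1 ⊕ K) ⊕ (M2 ⊕ K) = M1 ⊕ M2, so the key drops out. Then M2 = (M1 ⊕ M2) ⊕ M1 over the first 6 bytes.
byte 0: (75 XOR 7b) XOR 68 = 0e XOR 68 = 66
byte 1: (3c XOR 4d) XOR 65 = 71 XOR 65 = 14
byte 2: (b0 XOR 8a) XOR 6c = 3a XOR 6c = 56
byte 3: (e6 XOR 9e) XOR 6c = 78 XOR 6c = 14
byte 4: (6f XOR 66) XOR 6f = 09 XOR 6f = 66
byte 5: (85 XOR ee) XOR 20 = 6b XOR 20 = 4b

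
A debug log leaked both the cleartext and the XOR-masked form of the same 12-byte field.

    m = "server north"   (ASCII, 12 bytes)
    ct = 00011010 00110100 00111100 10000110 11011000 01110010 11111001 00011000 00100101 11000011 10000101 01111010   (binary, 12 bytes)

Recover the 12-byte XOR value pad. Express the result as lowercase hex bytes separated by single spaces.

Since ct = m ⊕ pad, XORing both sides with m gives pad = m ⊕ ct.
byte 0: 73 XOR 1a = 69
byte 1: 65 XOR 34 = 51
byte 2: 72 XOR 3c = 4e
byte 3: 76 XOR 86 = f0
byte 4: 65 XOR d8 = bd
byte 5: 72 XOR 72 = 00
byte 6: 20 XOR f9 = d9
byte 7: 6e XOR 18 = 76
byte 8: 6f XOR 25 = 4a
byte 9: 72 XOR c3 = b1
byte 10: 74 XOR 85 = f1
byte 11: 68 XOR 7a = 12

69 51 4e f0 bd 00 d9 76 4a b1 f1 12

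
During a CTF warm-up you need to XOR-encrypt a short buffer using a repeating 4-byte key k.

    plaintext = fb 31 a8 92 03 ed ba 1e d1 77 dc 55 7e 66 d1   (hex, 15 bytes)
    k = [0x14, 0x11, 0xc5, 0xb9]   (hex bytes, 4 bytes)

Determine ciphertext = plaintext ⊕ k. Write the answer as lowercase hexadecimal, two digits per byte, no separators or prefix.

The 4-byte key repeats, so the effective keystream is 14 11 c5 b9 14 11 c5 b9 14 11 c5 b9 14 11 c5.
byte 0: fb XOR 14 = ef
byte 1: 31 XOR 11 = 20
byte 2: a8 XOR c5 = 6d
byte 3: 92 XOR b9 = 2b
byte 4: 03 XOR 14 = 17
byte 5: ed XOR 11 = fc
byte 6: ba XOR c5 = 7f
byte 7: 1e XOR b9 = a7
byte 8: d1 XOR 14 = c5
byte 9: 77 XOR 11 = 66
byte 10: dc XOR c5 = 19
byte 11: 55 XOR b9 = ec
byte 12: 7e XOR 14 = 6a
byte 13: 66 XOR 11 = 77
byte 14: d1 XOR c5 = 14

ef206d2b17fc7fa7c56619ec6a7714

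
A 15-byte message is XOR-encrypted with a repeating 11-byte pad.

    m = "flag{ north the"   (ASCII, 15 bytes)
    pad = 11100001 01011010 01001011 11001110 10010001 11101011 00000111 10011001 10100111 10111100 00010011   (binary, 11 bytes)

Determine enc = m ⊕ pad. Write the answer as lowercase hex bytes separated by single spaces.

87 36 2a a9 ea cb 69 f6 d5 c8 7b c1 2e 23 ab

The 11-byte key repeats, so the effective keystream is e1 5a 4b ce 91 eb 07 99 a7 bc 13 e1 5a 4b ce.
byte 0: 102 XOR 225 = 135
byte 1: 108 XOR  90 =  54
byte 2:  97 XOR  75 =  42
byte 3: 103 XOR 206 = 169
byte 4: 123 XOR 145 = 234
byte 5:  32 XOR 235 = 203
byte 6: 110 XOR   7 = 105
byte 7: 111 XOR 153 = 246
byte 8: 114 XOR 167 = 213
byte 9: 116 XOR 188 = 200
byte 10: 104 XOR  19 = 123
byte 11:  32 XOR 225 = 193
byte 12: 116 XOR  90 =  46
byte 13: 104 XOR  75 =  35
byte 14: 101 XOR 206 = 171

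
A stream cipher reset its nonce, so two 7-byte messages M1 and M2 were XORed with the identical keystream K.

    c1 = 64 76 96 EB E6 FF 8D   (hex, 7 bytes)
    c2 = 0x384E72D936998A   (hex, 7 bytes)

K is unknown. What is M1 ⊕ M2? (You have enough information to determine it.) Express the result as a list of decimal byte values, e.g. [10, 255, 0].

[92, 56, 228, 50, 208, 102, 7]

c1 ⊕ c2 = (M1 ⊕ K) ⊕ (M2 ⊕ K) = M1 ⊕ M2 — the shared key cancels under XOR.
64 xor 38 = 5c
76 xor 4e = 38
96 xor 72 = e4
eb xor d9 = 32
e6 xor 36 = d0
ff xor 99 = 66
8d xor 8a = 07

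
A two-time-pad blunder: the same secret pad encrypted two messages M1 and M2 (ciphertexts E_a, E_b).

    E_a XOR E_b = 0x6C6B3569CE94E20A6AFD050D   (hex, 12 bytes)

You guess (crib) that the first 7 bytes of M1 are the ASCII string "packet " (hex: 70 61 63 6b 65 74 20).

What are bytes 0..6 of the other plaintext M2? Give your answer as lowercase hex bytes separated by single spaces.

1c 0a 56 02 ab e0 c2

Since E_a ⊕ E_b = M1 ⊕ M2, XORing with the guessed M1 bytes yields the corresponding M2 bytes: M2 = (E_a ⊕ E_b) ⊕ M1.
6c ^ 70 = 1c
6b ^ 61 = 0a
35 ^ 63 = 56
69 ^ 6b = 02
ce ^ 65 = ab
94 ^ 74 = e0
e2 ^ 20 = c2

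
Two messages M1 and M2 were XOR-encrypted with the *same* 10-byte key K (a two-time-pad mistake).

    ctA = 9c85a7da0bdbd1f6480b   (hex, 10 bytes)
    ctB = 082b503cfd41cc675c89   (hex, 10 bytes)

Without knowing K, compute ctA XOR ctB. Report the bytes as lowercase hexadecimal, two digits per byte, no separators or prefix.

94aef7e6f69a1d911482

ctA ⊕ ctB = (M1 ⊕ K) ⊕ (M2 ⊕ K) = M1 ⊕ M2 — the shared key cancels under XOR.
9c xor 08 = 94
85 xor 2b = ae
a7 xor 50 = f7
da xor 3c = e6
0b xor fd = f6
db xor 41 = 9a
d1 xor cc = 1d
f6 xor 67 = 91
48 xor 5c = 14
0b xor 89 = 82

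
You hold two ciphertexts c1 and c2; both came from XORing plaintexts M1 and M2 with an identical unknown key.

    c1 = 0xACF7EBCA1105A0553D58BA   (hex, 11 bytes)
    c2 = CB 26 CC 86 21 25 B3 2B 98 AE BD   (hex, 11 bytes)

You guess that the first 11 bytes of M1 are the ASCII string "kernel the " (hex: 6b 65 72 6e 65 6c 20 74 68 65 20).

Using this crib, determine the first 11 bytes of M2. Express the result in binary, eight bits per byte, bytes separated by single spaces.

00001100 10110100 01010101 00100010 01010101 01001100 00110011 00001010 11001101 10010011 00100111

First, c1 ⊕ c2 = (M1 ⊕ K) ⊕ (M2 ⊕ K) = M1 ⊕ M2, so the key drops out. Then M2 = (M1 ⊕ M2) ⊕ M1 over the first 11 bytes.
byte 0: (ac ^ cb) ^ 6b = 67 ^ 6b = 0c
byte 1: (f7 ^ 26) ^ 65 = d1 ^ 65 = b4
byte 2: (eb ^ cc) ^ 72 = 27 ^ 72 = 55
byte 3: (ca ^ 86) ^ 6e = 4c ^ 6e = 22
byte 4: (11 ^ 21) ^ 65 = 30 ^ 65 = 55
byte 5: (05 ^ 25) ^ 6c = 20 ^ 6c = 4c
byte 6: (a0 ^ b3) ^ 20 = 13 ^ 20 = 33
byte 7: (55 ^ 2b) ^ 74 = 7e ^ 74 = 0a
byte 8: (3d ^ 98) ^ 68 = a5 ^ 68 = cd
byte 9: (58 ^ ae) ^ 65 = f6 ^ 65 = 93
byte 10: (ba ^ bd) ^ 20 = 07 ^ 20 = 27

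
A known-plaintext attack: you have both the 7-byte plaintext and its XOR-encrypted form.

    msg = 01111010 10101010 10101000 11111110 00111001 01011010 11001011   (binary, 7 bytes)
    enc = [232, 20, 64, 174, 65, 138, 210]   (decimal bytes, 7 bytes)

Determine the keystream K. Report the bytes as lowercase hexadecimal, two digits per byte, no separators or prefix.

Since enc = msg ⊕ K, XORing both sides with msg gives K = msg ⊕ enc.
byte 0: 122 XOR 232 = 146
byte 1: 170 XOR  20 = 190
byte 2: 168 XOR  64 = 232
byte 3: 254 XOR 174 =  80
byte 4:  57 XOR  65 = 120
byte 5:  90 XOR 138 = 208
byte 6: 203 XOR 210 =  25

92bee85078d019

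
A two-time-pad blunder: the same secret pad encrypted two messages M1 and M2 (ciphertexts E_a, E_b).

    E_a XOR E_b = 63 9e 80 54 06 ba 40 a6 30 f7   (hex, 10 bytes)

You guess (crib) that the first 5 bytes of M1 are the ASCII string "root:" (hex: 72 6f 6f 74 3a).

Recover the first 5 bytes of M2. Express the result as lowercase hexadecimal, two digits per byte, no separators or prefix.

Since E_a ⊕ E_b = M1 ⊕ M2, XORing with the guessed M1 bytes yields the corresponding M2 bytes: M2 = (E_a ⊕ E_b) ⊕ M1.
63 XOR 72 = 11
9e XOR 6f = f1
80 XOR 6f = ef
54 XOR 74 = 20
06 XOR 3a = 3c

11f1ef203c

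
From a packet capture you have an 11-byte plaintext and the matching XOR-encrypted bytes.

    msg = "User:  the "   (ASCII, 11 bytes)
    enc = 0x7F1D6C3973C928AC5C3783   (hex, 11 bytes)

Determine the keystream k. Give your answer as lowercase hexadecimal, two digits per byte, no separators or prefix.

Since enc = msg ⊕ k, XORing both sides with msg gives k = msg ⊕ enc.
01010101 xor 01111111 = 00101010
01110011 xor 00011101 = 01101110
01100101 xor 01101100 = 00001001
01110010 xor 00111001 = 01001011
00111010 xor 01110011 = 01001001
00100000 xor 11001001 = 11101001
00100000 xor 00101000 = 00001000
01110100 xor 10101100 = 11011000
01101000 xor 01011100 = 00110100
01100101 xor 00110111 = 01010010
00100000 xor 10000011 = 10100011

2a6e094b49e908d83452a3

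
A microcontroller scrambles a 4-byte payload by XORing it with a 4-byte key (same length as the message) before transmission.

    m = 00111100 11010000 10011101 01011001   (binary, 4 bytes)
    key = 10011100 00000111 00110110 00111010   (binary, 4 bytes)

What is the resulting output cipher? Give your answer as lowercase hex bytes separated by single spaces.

byte 0: 00111100 XOR 10011100 = 10100000
byte 1: 11010000 XOR 00000111 = 11010111
byte 2: 10011101 XOR 00110110 = 10101011
byte 3: 01011001 XOR 00111010 = 01100011

a0 d7 ab 63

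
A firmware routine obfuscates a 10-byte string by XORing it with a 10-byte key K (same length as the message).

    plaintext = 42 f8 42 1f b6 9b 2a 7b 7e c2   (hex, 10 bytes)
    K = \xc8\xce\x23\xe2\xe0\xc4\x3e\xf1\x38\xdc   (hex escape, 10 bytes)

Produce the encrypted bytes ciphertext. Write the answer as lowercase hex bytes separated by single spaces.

8a 36 61 fd 56 5f 14 8a 46 1e

01000010 xor 11001000 = 10001010
11111000 xor 11001110 = 00110110
01000010 xor 00100011 = 01100001
00011111 xor 11100010 = 11111101
10110110 xor 11100000 = 01010110
10011011 xor 11000100 = 01011111
00101010 xor 00111110 = 00010100
01111011 xor 11110001 = 10001010
01111110 xor 00111000 = 01000110
11000010 xor 11011100 = 00011110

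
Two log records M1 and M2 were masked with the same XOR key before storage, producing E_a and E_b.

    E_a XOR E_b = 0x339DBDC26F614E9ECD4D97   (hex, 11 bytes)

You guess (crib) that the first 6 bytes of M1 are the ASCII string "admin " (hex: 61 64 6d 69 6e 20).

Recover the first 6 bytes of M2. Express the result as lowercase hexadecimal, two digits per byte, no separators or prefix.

Since E_a ⊕ E_b = M1 ⊕ M2, XORing with the guessed M1 bytes yields the corresponding M2 bytes: M2 = (E_a ⊕ E_b) ⊕ M1.
byte 0: 33 ⊕ 61 = 52
byte 1: 9d ⊕ 64 = f9
byte 2: bd ⊕ 6d = d0
byte 3: c2 ⊕ 69 = ab
byte 4: 6f ⊕ 6e = 01
byte 5: 61 ⊕ 20 = 41

52f9d0ab0141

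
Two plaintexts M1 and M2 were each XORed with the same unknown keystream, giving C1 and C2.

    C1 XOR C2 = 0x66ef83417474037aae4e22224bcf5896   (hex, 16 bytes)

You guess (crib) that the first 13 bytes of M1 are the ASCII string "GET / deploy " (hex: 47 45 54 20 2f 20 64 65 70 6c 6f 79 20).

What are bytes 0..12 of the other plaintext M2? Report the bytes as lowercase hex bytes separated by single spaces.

Since C1 ⊕ C2 = M1 ⊕ M2, XORing with the guessed M1 bytes yields the corresponding M2 bytes: M2 = (C1 ⊕ C2) ⊕ M1.
66 ^ 47 = 21
ef ^ 45 = aa
83 ^ 54 = d7
41 ^ 20 = 61
74 ^ 2f = 5b
74 ^ 20 = 54
03 ^ 64 = 67
7a ^ 65 = 1f
ae ^ 70 = de
4e ^ 6c = 22
22 ^ 6f = 4d
22 ^ 79 = 5b
4b ^ 20 = 6b

21 aa d7 61 5b 54 67 1f de 22 4d 5b 6b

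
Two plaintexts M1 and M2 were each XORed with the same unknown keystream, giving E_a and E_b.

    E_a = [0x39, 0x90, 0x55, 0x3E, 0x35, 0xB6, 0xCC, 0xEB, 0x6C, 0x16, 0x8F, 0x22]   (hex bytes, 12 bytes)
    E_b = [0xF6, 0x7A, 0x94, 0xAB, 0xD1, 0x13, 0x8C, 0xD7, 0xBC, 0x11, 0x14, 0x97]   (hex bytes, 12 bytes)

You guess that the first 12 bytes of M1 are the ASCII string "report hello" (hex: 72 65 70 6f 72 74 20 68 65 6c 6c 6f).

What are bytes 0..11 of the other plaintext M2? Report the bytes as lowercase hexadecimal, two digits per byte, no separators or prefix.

bd8fb1fa96d16054b56bf7da

First, E_a ⊕ E_b = (M1 ⊕ K) ⊕ (M2 ⊕ K) = M1 ⊕ M2, so the key drops out. Then M2 = (M1 ⊕ M2) ⊕ M1 over the first 12 bytes.
byte 0: (39 ^ f6) ^ 72 = cf ^ 72 = bd
byte 1: (90 ^ 7a) ^ 65 = ea ^ 65 = 8f
byte 2: (55 ^ 94) ^ 70 = c1 ^ 70 = b1
byte 3: (3e ^ ab) ^ 6f = 95 ^ 6f = fa
byte 4: (35 ^ d1) ^ 72 = e4 ^ 72 = 96
byte 5: (b6 ^ 13) ^ 74 = a5 ^ 74 = d1
byte 6: (cc ^ 8c) ^ 20 = 40 ^ 20 = 60
byte 7: (eb ^ d7) ^ 68 = 3c ^ 68 = 54
byte 8: (6c ^ bc) ^ 65 = d0 ^ 65 = b5
byte 9: (16 ^ 11) ^ 6c = 07 ^ 6c = 6b
byte 10: (8f ^ 14) ^ 6c = 9b ^ 6c = f7
byte 11: (22 ^ 97) ^ 6f = b5 ^ 6f = da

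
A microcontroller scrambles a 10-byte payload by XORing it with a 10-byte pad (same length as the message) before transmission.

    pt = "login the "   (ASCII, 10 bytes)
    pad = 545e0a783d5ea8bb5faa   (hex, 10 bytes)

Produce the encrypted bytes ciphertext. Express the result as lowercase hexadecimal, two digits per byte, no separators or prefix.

38316d11537edcd33a8a

byte 0: 6c XOR 54 = 38
byte 1: 6f XOR 5e = 31
byte 2: 67 XOR 0a = 6d
byte 3: 69 XOR 78 = 11
byte 4: 6e XOR 3d = 53
byte 5: 20 XOR 5e = 7e
byte 6: 74 XOR a8 = dc
byte 7: 68 XOR bb = d3
byte 8: 65 XOR 5f = 3a
byte 9: 20 XOR aa = 8a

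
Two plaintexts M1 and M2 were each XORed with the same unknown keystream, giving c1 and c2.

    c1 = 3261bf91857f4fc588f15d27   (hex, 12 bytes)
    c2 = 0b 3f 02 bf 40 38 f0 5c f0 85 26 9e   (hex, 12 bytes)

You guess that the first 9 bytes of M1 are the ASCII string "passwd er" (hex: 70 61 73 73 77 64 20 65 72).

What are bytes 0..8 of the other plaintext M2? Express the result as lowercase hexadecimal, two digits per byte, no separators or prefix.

493fce5db2239ffc0a

First, c1 ⊕ c2 = (M1 ⊕ K) ⊕ (M2 ⊕ K) = M1 ⊕ M2, so the key drops out. Then M2 = (M1 ⊕ M2) ⊕ M1 over the first 9 bytes.
byte 0: (32 ^ 0b) ^ 70 = 39 ^ 70 = 49
byte 1: (61 ^ 3f) ^ 61 = 5e ^ 61 = 3f
byte 2: (bf ^ 02) ^ 73 = bd ^ 73 = ce
byte 3: (91 ^ bf) ^ 73 = 2e ^ 73 = 5d
byte 4: (85 ^ 40) ^ 77 = c5 ^ 77 = b2
byte 5: (7f ^ 38) ^ 64 = 47 ^ 64 = 23
byte 6: (4f ^ f0) ^ 20 = bf ^ 20 = 9f
byte 7: (c5 ^ 5c) ^ 65 = 99 ^ 65 = fc
byte 8: (88 ^ f0) ^ 72 = 78 ^ 72 = 0a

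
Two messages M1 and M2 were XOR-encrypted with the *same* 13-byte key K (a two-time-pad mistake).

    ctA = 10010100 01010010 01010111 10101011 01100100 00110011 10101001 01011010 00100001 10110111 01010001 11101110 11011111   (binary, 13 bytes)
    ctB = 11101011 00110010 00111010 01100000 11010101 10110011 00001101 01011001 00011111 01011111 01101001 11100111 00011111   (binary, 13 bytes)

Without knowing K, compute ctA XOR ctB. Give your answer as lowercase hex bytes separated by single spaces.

7f 60 6d cb b1 80 a4 03 3e e8 38 09 c0

ctA ⊕ ctB = (M1 ⊕ K) ⊕ (M2 ⊕ K) = M1 ⊕ M2 — the shared key cancels under XOR.
10010100 xor 11101011 = 01111111
01010010 xor 00110010 = 01100000
01010111 xor 00111010 = 01101101
10101011 xor 01100000 = 11001011
01100100 xor 11010101 = 10110001
00110011 xor 10110011 = 10000000
10101001 xor 00001101 = 10100100
01011010 xor 01011001 = 00000011
00100001 xor 00011111 = 00111110
10110111 xor 01011111 = 11101000
01010001 xor 01101001 = 00111000
11101110 xor 11100111 = 00001001
11011111 xor 00011111 = 11000000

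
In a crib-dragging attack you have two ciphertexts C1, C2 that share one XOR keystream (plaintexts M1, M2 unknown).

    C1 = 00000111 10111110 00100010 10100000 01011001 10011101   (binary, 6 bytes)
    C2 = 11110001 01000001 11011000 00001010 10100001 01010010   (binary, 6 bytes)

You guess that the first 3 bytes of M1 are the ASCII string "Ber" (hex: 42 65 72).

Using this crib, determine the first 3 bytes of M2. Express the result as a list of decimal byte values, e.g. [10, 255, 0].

First, C1 ⊕ C2 = (M1 ⊕ K) ⊕ (M2 ⊕ K) = M1 ⊕ M2, so the key drops out. Then M2 = (M1 ⊕ M2) ⊕ M1 over the first 3 bytes.
byte 0: (07 ^ f1) ^ 42 = f6 ^ 42 = b4
byte 1: (be ^ 41) ^ 65 = ff ^ 65 = 9a
byte 2: (22 ^ d8) ^ 72 = fa ^ 72 = 88

[180, 154, 136]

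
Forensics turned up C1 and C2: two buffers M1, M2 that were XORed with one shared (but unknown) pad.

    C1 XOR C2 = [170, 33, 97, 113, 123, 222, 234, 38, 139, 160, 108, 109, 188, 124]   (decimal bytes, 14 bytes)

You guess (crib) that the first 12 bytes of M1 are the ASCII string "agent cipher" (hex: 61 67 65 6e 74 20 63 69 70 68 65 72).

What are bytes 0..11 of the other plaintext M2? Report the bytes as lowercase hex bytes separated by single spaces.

Since C1 ⊕ C2 = M1 ⊕ M2, XORing with the guessed M1 bytes yields the corresponding M2 bytes: M2 = (C1 ⊕ C2) ⊕ M1.
byte 0: aa xor 61 = cb
byte 1: 21 xor 67 = 46
byte 2: 61 xor 65 = 04
byte 3: 71 xor 6e = 1f
byte 4: 7b xor 74 = 0f
byte 5: de xor 20 = fe
byte 6: ea xor 63 = 89
byte 7: 26 xor 69 = 4f
byte 8: 8b xor 70 = fb
byte 9: a0 xor 68 = c8
byte 10: 6c xor 65 = 09
byte 11: 6d xor 72 = 1f

cb 46 04 1f 0f fe 89 4f fb c8 09 1f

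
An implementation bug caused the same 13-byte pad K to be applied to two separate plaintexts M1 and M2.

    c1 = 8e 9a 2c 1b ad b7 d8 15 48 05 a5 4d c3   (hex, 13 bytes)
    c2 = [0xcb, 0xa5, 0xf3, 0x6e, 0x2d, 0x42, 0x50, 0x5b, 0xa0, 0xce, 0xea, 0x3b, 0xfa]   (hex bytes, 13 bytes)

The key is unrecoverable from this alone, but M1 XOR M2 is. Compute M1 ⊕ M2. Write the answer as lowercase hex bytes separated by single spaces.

c1 ⊕ c2 = (M1 ⊕ K) ⊕ (M2 ⊕ K) = M1 ⊕ M2 — the shared key cancels under XOR.
byte 0: 10001110 ^ 11001011 = 01000101
byte 1: 10011010 ^ 10100101 = 00111111
byte 2: 00101100 ^ 11110011 = 11011111
byte 3: 00011011 ^ 01101110 = 01110101
byte 4: 10101101 ^ 00101101 = 10000000
byte 5: 10110111 ^ 01000010 = 11110101
byte 6: 11011000 ^ 01010000 = 10001000
byte 7: 00010101 ^ 01011011 = 01001110
byte 8: 01001000 ^ 10100000 = 11101000
byte 9: 00000101 ^ 11001110 = 11001011
byte 10: 10100101 ^ 11101010 = 01001111
byte 11: 01001101 ^ 00111011 = 01110110
byte 12: 11000011 ^ 11111010 = 00111001

45 3f df 75 80 f5 88 4e e8 cb 4f 76 39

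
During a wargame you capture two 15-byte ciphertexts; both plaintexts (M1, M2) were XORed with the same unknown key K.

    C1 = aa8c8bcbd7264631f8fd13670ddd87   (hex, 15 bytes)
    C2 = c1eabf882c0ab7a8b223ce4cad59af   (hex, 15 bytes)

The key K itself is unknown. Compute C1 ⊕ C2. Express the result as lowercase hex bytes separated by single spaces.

6b 66 34 43 fb 2c f1 99 4a de dd 2b a0 84 28

C1 ⊕ C2 = (M1 ⊕ K) ⊕ (M2 ⊕ K) = M1 ⊕ M2 — the shared key cancels under XOR.
10101010 xor 11000001 = 01101011
10001100 xor 11101010 = 01100110
10001011 xor 10111111 = 00110100
11001011 xor 10001000 = 01000011
11010111 xor 00101100 = 11111011
00100110 xor 00001010 = 00101100
01000110 xor 10110111 = 11110001
00110001 xor 10101000 = 10011001
11111000 xor 10110010 = 01001010
11111101 xor 00100011 = 11011110
00010011 xor 11001110 = 11011101
01100111 xor 01001100 = 00101011
00001101 xor 10101101 = 10100000
11011101 xor 01011001 = 10000100
10000111 xor 10101111 = 00101000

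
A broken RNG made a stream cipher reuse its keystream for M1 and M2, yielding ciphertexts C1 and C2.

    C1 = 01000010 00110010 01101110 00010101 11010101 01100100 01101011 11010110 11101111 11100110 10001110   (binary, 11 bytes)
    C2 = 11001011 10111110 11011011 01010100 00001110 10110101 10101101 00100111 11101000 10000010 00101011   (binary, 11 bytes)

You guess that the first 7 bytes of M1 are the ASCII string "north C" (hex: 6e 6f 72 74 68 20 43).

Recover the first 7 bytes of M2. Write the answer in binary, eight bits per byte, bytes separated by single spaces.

11100111 11100011 11000111 00110101 10110011 11110001 10000101

First, C1 ⊕ C2 = (M1 ⊕ K) ⊕ (M2 ⊕ K) = M1 ⊕ M2, so the key drops out. Then M2 = (M1 ⊕ M2) ⊕ M1 over the first 7 bytes.
byte 0: (42 XOR cb) XOR 6e = 89 XOR 6e = e7
byte 1: (32 XOR be) XOR 6f = 8c XOR 6f = e3
byte 2: (6e XOR db) XOR 72 = b5 XOR 72 = c7
byte 3: (15 XOR 54) XOR 74 = 41 XOR 74 = 35
byte 4: (d5 XOR 0e) XOR 68 = db XOR 68 = b3
byte 5: (64 XOR b5) XOR 20 = d1 XOR 20 = f1
byte 6: (6b XOR ad) XOR 43 = c6 XOR 43 = 85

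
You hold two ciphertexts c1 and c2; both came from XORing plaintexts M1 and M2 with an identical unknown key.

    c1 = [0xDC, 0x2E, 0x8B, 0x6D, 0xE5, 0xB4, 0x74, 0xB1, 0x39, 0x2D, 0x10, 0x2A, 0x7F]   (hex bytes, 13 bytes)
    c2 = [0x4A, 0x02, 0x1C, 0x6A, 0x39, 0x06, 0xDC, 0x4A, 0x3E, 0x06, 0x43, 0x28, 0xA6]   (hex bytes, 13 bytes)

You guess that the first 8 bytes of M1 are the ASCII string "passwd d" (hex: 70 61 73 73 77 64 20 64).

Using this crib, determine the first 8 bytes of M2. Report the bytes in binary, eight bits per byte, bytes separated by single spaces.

First, c1 ⊕ c2 = (M1 ⊕ K) ⊕ (M2 ⊕ K) = M1 ⊕ M2, so the key drops out. Then M2 = (M1 ⊕ M2) ⊕ M1 over the first 8 bytes.
byte 0: (dc xor 4a) xor 70 = 96 xor 70 = e6
byte 1: (2e xor 02) xor 61 = 2c xor 61 = 4d
byte 2: (8b xor 1c) xor 73 = 97 xor 73 = e4
byte 3: (6d xor 6a) xor 73 = 07 xor 73 = 74
byte 4: (e5 xor 39) xor 77 = dc xor 77 = ab
byte 5: (b4 xor 06) xor 64 = b2 xor 64 = d6
byte 6: (74 xor dc) xor 20 = a8 xor 20 = 88
byte 7: (b1 xor 4a) xor 64 = fb xor 64 = 9f

11100110 01001101 11100100 01110100 10101011 11010110 10001000 10011111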